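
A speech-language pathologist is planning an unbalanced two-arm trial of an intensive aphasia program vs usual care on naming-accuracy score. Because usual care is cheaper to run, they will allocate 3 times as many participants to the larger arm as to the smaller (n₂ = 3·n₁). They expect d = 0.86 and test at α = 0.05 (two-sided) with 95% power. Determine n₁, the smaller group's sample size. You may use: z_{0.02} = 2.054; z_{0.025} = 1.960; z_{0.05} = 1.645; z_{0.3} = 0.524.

n₁ = 24

With allocation ratio k = n₂/n₁ = 3, Var(x̄₁−x̄₂) = σ²(1/n₁ + 1/(k·n₁)) = σ²·(k+1)/(k·n₁).
So n₁ = (1 + 1/k)·((z_{α/2} + z_β)/d)² = 1.333 × (3.605/0.86)².
n₁ = 1.333 × 17.57 = 23.4.
Round up: n₁ = 24, giving n₂ = 3 × 24 = 72.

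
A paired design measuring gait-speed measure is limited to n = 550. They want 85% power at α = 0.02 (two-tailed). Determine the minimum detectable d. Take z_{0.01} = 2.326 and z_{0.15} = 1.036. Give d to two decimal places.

d_min ≈ 0.14

For a single sample (or paired design) of n = 550: d_min = (z_{α/2} + z_β)/√n.
z-sum = 2.326 + 1.036 = 3.362.
d_min = 3.362 / √550 = 3.362 / 23.452 = 0.143.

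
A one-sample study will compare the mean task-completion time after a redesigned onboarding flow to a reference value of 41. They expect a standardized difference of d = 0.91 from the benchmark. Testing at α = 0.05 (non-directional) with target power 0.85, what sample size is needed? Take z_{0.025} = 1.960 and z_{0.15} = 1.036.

For a one-sample test: n = ((z_{α/2} + z_β) / d)².
z_{α/2} + z_β = 1.960 + 1.036 = 2.996.
n = (2.996 / 0.91)² = 3.292² = 10.84.
Round up.

n = 11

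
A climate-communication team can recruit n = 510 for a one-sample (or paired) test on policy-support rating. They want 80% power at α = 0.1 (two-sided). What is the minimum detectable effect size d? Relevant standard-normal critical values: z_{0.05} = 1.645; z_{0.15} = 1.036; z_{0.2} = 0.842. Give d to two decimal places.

d_min ≈ 0.11

For a single sample (or paired design) of n = 510: d_min = (z_{α/2} + z_β)/√n.
z-sum = 1.645 + 0.842 = 2.487.
d_min = 2.487 / √510 = 2.487 / 22.583 = 0.110.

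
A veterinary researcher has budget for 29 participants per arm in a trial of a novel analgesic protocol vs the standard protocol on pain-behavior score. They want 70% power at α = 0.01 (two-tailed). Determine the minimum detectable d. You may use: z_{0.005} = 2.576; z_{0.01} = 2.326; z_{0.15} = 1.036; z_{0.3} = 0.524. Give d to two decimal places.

For two independent groups of n = 29 each: d_min = (z_{α/2} + z_β)·√(2/n).
z-sum = 2.576 + 0.524 = 3.100.
d_min = 3.100 × √(2/29) = 3.100 × 0.2626 = 0.814.

d_min ≈ 0.81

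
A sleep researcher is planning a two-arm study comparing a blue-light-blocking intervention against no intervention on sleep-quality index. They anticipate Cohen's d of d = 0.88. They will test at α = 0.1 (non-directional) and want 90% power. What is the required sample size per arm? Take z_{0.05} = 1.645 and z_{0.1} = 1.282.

n = 23 per group

For two independent groups with equal n: n = 2·((z_{α/2} + z_β) / d)².
z_{α/2} + z_β = 1.645 + 1.282 = 2.927.
n = 2 × (2.927 / 0.88)² = 2 × 3.326² = 2 × 11.06 = 22.1.
Round up to the next whole participant.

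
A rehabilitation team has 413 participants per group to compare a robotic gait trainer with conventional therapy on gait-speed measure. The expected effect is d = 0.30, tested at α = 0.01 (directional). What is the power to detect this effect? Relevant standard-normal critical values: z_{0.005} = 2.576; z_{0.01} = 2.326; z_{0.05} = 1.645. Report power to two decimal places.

power ≈ 0.98

For two equal groups, power = Φ(d·√(n/2) − z_{α}).
d·√(n/2) = 0.30 × √(413/2) = 0.30 × 14.370 = 4.311.
z_β = 4.311 − 2.326 = 1.985.
Power = Φ(1.985) = 0.976.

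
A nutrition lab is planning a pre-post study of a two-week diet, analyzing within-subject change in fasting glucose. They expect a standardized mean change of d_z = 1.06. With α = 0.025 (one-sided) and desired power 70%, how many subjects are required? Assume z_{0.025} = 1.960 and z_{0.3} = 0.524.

For a paired (one-sample on differences) test: n = ((z_{α} + z_β) / d)².
z_{α} + z_β = 1.960 + 0.524 = 2.484.
n = (2.484 / 1.06)² = 2.343² = 5.49.
Round up.

n = 6 pairs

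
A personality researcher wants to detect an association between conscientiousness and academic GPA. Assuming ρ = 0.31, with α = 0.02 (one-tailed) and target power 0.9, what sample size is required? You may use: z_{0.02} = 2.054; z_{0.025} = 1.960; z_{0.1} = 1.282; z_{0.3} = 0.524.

n = 112

Fisher's z: C = ½·ln((1+r)/(1−r)) = ½·ln(1.8986) = 0.3205.
n = ((z_{α} + z_β)/C)² + 3.
(2.054 + 1.282) / 0.3205 = 3.336 / 0.3205 = 10.409.
n = 10.409² + 3 = 108.34 + 3 = 111.3.
Round up.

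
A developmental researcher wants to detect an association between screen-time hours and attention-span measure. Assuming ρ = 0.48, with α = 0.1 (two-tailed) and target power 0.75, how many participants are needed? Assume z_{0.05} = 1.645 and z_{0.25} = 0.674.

Fisher's z: C = ½·ln((1+r)/(1−r)) = ½·ln(2.8462) = 0.5230.
n = ((z_{α/2} + z_β)/C)² + 3.
(1.645 + 0.674) / 0.5230 = 2.319 / 0.5230 = 4.434.
n = 4.434² + 3 = 19.66 + 3 = 22.7.
Round up.

n = 23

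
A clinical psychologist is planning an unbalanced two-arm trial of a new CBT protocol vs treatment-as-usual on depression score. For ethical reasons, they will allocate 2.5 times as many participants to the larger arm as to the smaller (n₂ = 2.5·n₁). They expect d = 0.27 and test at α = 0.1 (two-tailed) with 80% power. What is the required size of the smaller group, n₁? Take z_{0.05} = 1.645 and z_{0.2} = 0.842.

n₁ = 119

With allocation ratio k = n₂/n₁ = 2.5, Var(x̄₁−x̄₂) = σ²(1/n₁ + 1/(k·n₁)) = σ²·(k+1)/(k·n₁).
So n₁ = (1 + 1/k)·((z_{α/2} + z_β)/d)² = 1.400 × (2.487/0.27)².
n₁ = 1.400 × 84.84 = 118.8.
Round up: n₁ = 119, giving n₂ = ⌈2.5 × 119⌉ = ⌈297.5⌉ = 298.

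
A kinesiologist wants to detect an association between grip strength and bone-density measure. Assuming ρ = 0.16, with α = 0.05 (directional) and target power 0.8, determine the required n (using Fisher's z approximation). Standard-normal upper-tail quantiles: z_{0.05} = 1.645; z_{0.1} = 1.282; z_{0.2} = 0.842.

Fisher's z: C = ½·ln((1+r)/(1−r)) = ½·ln(1.3810) = 0.1614.
n = ((z_{α} + z_β)/C)² + 3.
(1.645 + 0.842) / 0.1614 = 2.487 / 0.1614 = 15.409.
n = 15.409² + 3 = 237.43 + 3 = 240.4.
Round up.

n = 241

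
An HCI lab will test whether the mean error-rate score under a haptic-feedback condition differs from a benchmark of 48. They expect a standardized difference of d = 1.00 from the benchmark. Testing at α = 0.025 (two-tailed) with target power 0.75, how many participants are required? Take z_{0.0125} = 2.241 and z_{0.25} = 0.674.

n = 9

For a one-sample test: n = ((z_{α/2} + z_β) / d)².
z_{α/2} + z_β = 2.241 + 0.674 = 2.915.
n = (2.915 / 1.00)² = 2.915² = 8.50.
Round up.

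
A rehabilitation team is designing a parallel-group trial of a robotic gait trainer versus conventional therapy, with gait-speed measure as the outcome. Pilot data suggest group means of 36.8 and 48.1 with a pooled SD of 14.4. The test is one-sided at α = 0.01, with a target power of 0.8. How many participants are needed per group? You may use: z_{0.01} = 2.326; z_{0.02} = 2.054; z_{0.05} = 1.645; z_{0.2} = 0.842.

Cohen's d = |M₁ − M₂| / SD_pooled = |36.8 − 48.1| / 14.4 = 11.3 / 14.4 = 0.785.
For two independent groups with equal n: n = 2·((z_{α} + z_β) / d)².
z_{α} + z_β = 2.326 + 0.842 = 3.168.
n = 2 × (3.168 / 0.785)² = 2 × 4.036² = 2 × 16.29 = 32.6.
Round up to the next whole participant.

n = 33 per group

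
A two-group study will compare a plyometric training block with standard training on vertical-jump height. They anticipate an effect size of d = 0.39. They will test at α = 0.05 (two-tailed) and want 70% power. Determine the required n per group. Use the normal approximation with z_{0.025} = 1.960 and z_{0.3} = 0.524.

n = 82 per group

For two independent groups with equal n: n = 2·((z_{α/2} + z_β) / d)².
z_{α/2} + z_β = 1.960 + 0.524 = 2.484.
n = 2 × (2.484 / 0.39)² = 2 × 6.369² = 2 × 40.57 = 81.1.
Round up to the next whole participant.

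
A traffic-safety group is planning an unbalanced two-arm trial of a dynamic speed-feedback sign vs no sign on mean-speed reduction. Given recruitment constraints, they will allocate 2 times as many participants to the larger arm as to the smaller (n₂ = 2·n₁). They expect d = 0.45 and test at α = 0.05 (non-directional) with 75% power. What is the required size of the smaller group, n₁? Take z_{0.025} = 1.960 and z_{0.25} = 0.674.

With allocation ratio k = n₂/n₁ = 2, Var(x̄₁−x̄₂) = σ²(1/n₁ + 1/(k·n₁)) = σ²·(k+1)/(k·n₁).
So n₁ = (1 + 1/k)·((z_{α/2} + z_β)/d)² = 1.500 × (2.634/0.45)².
n₁ = 1.500 × 34.26 = 51.4.
Round up: n₁ = 52, giving n₂ = 2 × 52 = 104.

n₁ = 52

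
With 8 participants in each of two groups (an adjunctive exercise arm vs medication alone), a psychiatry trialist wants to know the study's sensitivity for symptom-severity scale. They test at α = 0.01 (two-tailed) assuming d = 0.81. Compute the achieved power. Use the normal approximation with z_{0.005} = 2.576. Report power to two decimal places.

For two equal groups, power = Φ(d·√(n/2) − z_{α/2}).
d·√(n/2) = 0.81 × √(8/2) = 0.81 × 2.000 = 1.620.
z_β = 1.620 − 2.576 = -0.956.
Power = Φ(-0.956) = 0.170.

power ≈ 0.17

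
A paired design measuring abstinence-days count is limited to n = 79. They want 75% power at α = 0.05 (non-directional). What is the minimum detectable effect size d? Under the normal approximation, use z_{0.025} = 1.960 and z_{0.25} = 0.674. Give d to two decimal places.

d_min ≈ 0.30

For a single sample (or paired design) of n = 79: d_min = (z_{α/2} + z_β)/√n.
z-sum = 1.960 + 0.674 = 2.634.
d_min = 2.634 / √79 = 2.634 / 8.888 = 0.296.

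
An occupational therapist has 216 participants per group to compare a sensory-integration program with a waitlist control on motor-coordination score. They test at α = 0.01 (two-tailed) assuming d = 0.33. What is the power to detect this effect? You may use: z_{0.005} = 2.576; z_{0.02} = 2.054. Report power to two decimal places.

For two equal groups, power = Φ(d·√(n/2) − z_{α/2}).
d·√(n/2) = 0.33 × √(216/2) = 0.33 × 10.392 = 3.429.
z_β = 3.429 − 2.576 = 0.853.
Power = Φ(0.853) = 0.803.

power ≈ 0.80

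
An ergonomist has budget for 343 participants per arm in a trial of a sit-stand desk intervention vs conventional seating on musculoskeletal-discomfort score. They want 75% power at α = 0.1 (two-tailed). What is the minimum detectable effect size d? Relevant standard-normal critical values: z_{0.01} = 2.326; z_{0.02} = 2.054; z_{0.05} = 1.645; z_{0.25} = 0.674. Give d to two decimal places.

For two independent groups of n = 343 each: d_min = (z_{α/2} + z_β)·√(2/n).
z-sum = 1.645 + 0.674 = 2.319.
d_min = 2.319 × √(2/343) = 2.319 × 0.0764 = 0.177.

d_min ≈ 0.18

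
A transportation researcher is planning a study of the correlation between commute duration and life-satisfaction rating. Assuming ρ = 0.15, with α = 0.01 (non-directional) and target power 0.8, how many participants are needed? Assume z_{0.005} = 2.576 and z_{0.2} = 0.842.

Fisher's z: C = ½·ln((1+r)/(1−r)) = ½·ln(1.3529) = 0.1511.
n = ((z_{α/2} + z_β)/C)² + 3.
(2.576 + 0.842) / 0.1511 = 3.418 / 0.1511 = 22.621.
n = 22.621² + 3 = 511.70 + 3 = 514.7.
Round up.

n = 515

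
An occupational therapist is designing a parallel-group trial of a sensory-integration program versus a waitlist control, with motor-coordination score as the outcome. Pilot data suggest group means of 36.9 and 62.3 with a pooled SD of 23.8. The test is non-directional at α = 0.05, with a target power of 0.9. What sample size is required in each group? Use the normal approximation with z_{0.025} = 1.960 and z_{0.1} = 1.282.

Cohen's d = |M₁ − M₂| / SD_pooled = |36.9 − 62.3| / 23.8 = 25.4 / 23.8 = 1.067.
For two independent groups with equal n: n = 2·((z_{α/2} + z_β) / d)².
z_{α/2} + z_β = 1.960 + 1.282 = 3.242.
n = 2 × (3.242 / 1.067)² = 2 × 3.038² = 2 × 9.23 = 18.5.
Round up to the next whole participant.

n = 19 per group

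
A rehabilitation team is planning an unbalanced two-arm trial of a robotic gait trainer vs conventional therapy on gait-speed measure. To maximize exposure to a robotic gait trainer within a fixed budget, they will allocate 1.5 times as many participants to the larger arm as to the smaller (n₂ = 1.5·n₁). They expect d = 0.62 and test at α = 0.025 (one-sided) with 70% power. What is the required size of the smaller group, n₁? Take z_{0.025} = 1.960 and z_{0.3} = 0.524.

n₁ = 27

With allocation ratio k = n₂/n₁ = 1.5, Var(x̄₁−x̄₂) = σ²(1/n₁ + 1/(k·n₁)) = σ²·(k+1)/(k·n₁).
So n₁ = (1 + 1/k)·((z_{α} + z_β)/d)² = 1.667 × (2.484/0.62)².
n₁ = 1.667 × 16.05 = 26.8.
Round up: n₁ = 27, giving n₂ = ⌈1.5 × 27⌉ = ⌈40.5⌉ = 41.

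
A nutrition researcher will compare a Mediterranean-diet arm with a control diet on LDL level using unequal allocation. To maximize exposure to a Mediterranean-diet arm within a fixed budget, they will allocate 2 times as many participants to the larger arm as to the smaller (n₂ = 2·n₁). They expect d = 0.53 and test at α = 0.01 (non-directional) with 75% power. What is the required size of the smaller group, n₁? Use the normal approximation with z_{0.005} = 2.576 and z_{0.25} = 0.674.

With allocation ratio k = n₂/n₁ = 2, Var(x̄₁−x̄₂) = σ²(1/n₁ + 1/(k·n₁)) = σ²·(k+1)/(k·n₁).
So n₁ = (1 + 1/k)·((z_{α/2} + z_β)/d)² = 1.500 × (3.250/0.53)².
n₁ = 1.500 × 37.60 = 56.4.
Round up: n₁ = 57, giving n₂ = 2 × 57 = 114.

n₁ = 57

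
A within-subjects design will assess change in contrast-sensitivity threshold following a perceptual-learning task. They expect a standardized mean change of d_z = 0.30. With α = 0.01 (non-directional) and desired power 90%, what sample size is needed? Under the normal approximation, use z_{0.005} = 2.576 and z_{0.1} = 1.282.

n = 166 pairs

For a paired (one-sample on differences) test: n = ((z_{α/2} + z_β) / d)².
z_{α/2} + z_β = 2.576 + 1.282 = 3.858.
n = (3.858 / 0.30)² = 12.860² = 165.38.
Round up.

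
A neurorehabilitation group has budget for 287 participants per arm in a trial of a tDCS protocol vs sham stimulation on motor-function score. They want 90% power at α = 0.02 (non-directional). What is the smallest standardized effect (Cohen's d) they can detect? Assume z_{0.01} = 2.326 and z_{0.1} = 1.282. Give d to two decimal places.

For two independent groups of n = 287 each: d_min = (z_{α/2} + z_β)·√(2/n).
z-sum = 2.326 + 1.282 = 3.608.
d_min = 3.608 × √(2/287) = 3.608 × 0.0835 = 0.301.

d_min ≈ 0.30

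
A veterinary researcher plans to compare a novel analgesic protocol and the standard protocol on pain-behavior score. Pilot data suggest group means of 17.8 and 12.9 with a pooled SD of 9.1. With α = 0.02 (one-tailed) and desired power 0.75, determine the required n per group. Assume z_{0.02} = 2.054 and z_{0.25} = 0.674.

Cohen's d = |M₁ − M₂| / SD_pooled = |17.8 − 12.9| / 9.1 = 4.9 / 9.1 = 0.538.
For two independent groups with equal n: n = 2·((z_{α} + z_β) / d)².
z_{α} + z_β = 2.054 + 0.674 = 2.728.
n = 2 × (2.728 / 0.538)² = 2 × 5.071² = 2 × 25.71 = 51.4.
Round up to the next whole participant.

n = 52 per group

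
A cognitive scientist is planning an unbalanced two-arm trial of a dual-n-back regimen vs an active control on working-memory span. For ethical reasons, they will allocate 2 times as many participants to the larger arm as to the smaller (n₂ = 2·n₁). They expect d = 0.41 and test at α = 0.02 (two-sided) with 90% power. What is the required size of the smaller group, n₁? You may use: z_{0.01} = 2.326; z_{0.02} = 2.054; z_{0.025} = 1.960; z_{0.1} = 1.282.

n₁ = 117

With allocation ratio k = n₂/n₁ = 2, Var(x̄₁−x̄₂) = σ²(1/n₁ + 1/(k·n₁)) = σ²·(k+1)/(k·n₁).
So n₁ = (1 + 1/k)·((z_{α/2} + z_β)/d)² = 1.500 × (3.608/0.41)².
n₁ = 1.500 × 77.44 = 116.2.
Round up: n₁ = 117, giving n₂ = 2 × 117 = 234.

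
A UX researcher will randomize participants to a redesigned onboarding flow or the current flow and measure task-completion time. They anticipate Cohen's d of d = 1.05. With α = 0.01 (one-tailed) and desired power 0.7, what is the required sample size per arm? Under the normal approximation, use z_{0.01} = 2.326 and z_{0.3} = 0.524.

For two independent groups with equal n: n = 2·((z_{α} + z_β) / d)².
z_{α} + z_β = 2.326 + 0.524 = 2.850.
n = 2 × (2.850 / 1.05)² = 2 × 2.714² = 2 × 7.37 = 14.7.
Round up to the next whole participant.

n = 15 per group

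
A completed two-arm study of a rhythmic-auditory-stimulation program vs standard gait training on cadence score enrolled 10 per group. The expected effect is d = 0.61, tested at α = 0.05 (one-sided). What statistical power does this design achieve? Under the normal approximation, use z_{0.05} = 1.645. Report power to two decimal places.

power ≈ 0.39

For two equal groups, power = Φ(d·√(n/2) − z_{α}).
d·√(n/2) = 0.61 × √(10/2) = 0.61 × 2.236 = 1.364.
z_β = 1.364 − 1.645 = -0.281.
Power = Φ(-0.281) = 0.389.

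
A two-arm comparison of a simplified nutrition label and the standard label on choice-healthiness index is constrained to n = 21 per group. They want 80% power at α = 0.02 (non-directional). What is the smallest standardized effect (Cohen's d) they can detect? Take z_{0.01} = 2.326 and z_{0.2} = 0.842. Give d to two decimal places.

d_min ≈ 0.98

For two independent groups of n = 21 each: d_min = (z_{α/2} + z_β)·√(2/n).
z-sum = 2.326 + 0.842 = 3.168.
d_min = 3.168 × √(2/21) = 3.168 × 0.3086 = 0.978.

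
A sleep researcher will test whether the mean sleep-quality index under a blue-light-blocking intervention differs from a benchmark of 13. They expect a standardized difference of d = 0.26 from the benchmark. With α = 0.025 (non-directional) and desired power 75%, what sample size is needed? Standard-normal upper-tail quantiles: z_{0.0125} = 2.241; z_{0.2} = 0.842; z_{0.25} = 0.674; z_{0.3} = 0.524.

For a one-sample test: n = ((z_{α/2} + z_β) / d)².
z_{α/2} + z_β = 2.241 + 0.674 = 2.915.
n = (2.915 / 0.26)² = 11.212² = 125.70.
Round up.

n = 126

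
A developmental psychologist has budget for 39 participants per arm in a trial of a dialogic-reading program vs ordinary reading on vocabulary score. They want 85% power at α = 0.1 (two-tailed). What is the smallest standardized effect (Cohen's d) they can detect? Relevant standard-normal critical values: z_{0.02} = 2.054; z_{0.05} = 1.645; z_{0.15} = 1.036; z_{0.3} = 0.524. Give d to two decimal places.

d_min ≈ 0.61

For two independent groups of n = 39 each: d_min = (z_{α/2} + z_β)·√(2/n).
z-sum = 1.645 + 1.036 = 2.681.
d_min = 2.681 × √(2/39) = 2.681 × 0.2265 = 0.607.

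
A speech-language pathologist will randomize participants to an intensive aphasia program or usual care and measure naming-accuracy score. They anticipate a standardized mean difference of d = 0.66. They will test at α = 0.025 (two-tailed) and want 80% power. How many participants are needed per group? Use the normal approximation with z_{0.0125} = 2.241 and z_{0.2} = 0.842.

For two independent groups with equal n: n = 2·((z_{α/2} + z_β) / d)².
z_{α/2} + z_β = 2.241 + 0.842 = 3.083.
n = 2 × (3.083 / 0.66)² = 2 × 4.671² = 2 × 21.82 = 43.6.
Round up to the next whole participant.

n = 44 per group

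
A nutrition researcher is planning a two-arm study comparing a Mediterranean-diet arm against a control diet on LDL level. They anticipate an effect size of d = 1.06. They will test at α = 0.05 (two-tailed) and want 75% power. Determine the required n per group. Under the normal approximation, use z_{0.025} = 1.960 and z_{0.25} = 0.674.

n = 13 per group

For two independent groups with equal n: n = 2·((z_{α/2} + z_β) / d)².
z_{α/2} + z_β = 1.960 + 0.674 = 2.634.
n = 2 × (2.634 / 1.06)² = 2 × 2.485² = 2 × 6.17 = 12.3.
Round up to the next whole participant.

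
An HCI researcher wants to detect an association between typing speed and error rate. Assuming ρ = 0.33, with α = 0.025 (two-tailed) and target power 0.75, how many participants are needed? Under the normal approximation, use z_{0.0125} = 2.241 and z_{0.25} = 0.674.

n = 76

Fisher's z: C = ½·ln((1+r)/(1−r)) = ½·ln(1.9851) = 0.3428.
n = ((z_{α/2} + z_β)/C)² + 3.
(2.241 + 0.674) / 0.3428 = 2.915 / 0.3428 = 8.504.
n = 8.504² + 3 = 72.31 + 3 = 75.3.
Round up.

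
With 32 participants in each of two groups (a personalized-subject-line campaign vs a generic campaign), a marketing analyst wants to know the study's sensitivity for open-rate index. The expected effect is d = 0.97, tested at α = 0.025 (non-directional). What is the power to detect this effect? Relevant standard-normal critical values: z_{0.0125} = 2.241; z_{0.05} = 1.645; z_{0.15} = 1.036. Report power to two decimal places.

For two equal groups, power = Φ(d·√(n/2) − z_{α/2}).
d·√(n/2) = 0.97 × √(32/2) = 0.97 × 4.000 = 3.880.
z_β = 3.880 − 2.241 = 1.639.
Power = Φ(1.639) = 0.949.

power ≈ 0.95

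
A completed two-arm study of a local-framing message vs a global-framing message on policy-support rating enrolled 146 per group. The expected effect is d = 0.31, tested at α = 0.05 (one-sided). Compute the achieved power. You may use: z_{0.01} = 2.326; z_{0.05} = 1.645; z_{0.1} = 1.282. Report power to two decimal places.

For two equal groups, power = Φ(d·√(n/2) − z_{α}).
d·√(n/2) = 0.31 × √(146/2) = 0.31 × 8.544 = 2.649.
z_β = 2.649 − 1.645 = 1.004.
Power = Φ(1.004) = 0.842.

power ≈ 0.84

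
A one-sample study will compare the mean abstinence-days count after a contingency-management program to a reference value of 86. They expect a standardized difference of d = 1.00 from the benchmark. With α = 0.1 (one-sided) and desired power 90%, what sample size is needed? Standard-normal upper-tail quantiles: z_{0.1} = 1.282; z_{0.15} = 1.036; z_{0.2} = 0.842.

For a one-sample test: n = ((z_{α} + z_β) / d)².
z_{α} + z_β = 1.282 + 1.282 = 2.564.
n = (2.564 / 1.00)² = 2.564² = 6.57.
Round up.

n = 7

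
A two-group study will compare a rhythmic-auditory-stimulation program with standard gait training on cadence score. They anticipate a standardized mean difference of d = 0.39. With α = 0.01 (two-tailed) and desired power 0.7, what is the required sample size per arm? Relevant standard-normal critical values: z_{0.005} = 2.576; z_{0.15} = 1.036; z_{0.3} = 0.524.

For two independent groups with equal n: n = 2·((z_{α/2} + z_β) / d)².
z_{α/2} + z_β = 2.576 + 0.524 = 3.100.
n = 2 × (3.100 / 0.39)² = 2 × 7.949² = 2 × 63.18 = 126.4.
Round up to the next whole participant.

n = 127 per group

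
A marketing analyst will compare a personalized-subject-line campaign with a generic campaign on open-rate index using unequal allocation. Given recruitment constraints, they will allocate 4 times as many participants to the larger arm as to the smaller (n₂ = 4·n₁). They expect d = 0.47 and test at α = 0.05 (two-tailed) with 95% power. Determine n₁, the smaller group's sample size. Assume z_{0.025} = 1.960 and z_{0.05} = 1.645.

n₁ = 74

With allocation ratio k = n₂/n₁ = 4, Var(x̄₁−x̄₂) = σ²(1/n₁ + 1/(k·n₁)) = σ²·(k+1)/(k·n₁).
So n₁ = (1 + 1/k)·((z_{α/2} + z_β)/d)² = 1.250 × (3.605/0.47)².
n₁ = 1.250 × 58.83 = 73.5.
Round up: n₁ = 74, giving n₂ = 4 × 74 = 296.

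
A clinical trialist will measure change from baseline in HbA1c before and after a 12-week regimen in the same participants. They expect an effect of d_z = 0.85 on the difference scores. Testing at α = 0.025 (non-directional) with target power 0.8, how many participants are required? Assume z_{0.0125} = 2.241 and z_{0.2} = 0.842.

For a paired (one-sample on differences) test: n = ((z_{α/2} + z_β) / d)².
z_{α/2} + z_β = 2.241 + 0.842 = 3.083.
n = (3.083 / 0.85)² = 3.627² = 13.16.
Round up.

n = 14 pairs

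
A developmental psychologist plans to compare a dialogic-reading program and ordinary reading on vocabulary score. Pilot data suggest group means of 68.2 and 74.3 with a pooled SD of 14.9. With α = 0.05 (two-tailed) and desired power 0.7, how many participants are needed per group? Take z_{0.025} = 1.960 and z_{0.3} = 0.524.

n = 74 per group

Cohen's d = |M₁ − M₂| / SD_pooled = |68.2 − 74.3| / 14.9 = 6.1 / 14.9 = 0.409.
For two independent groups with equal n: n = 2·((z_{α/2} + z_β) / d)².
z_{α/2} + z_β = 1.960 + 0.524 = 2.484.
n = 2 × (2.484 / 0.409)² = 2 × 6.073² = 2 × 36.89 = 73.8.
Round up to the next whole participant.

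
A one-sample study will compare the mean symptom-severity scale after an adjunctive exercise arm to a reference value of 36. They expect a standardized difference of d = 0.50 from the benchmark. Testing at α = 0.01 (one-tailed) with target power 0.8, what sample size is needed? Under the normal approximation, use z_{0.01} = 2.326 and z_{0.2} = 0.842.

For a one-sample test: n = ((z_{α} + z_β) / d)².
z_{α} + z_β = 2.326 + 0.842 = 3.168.
n = (3.168 / 0.50)² = 6.336² = 40.14.
Round up.

n = 41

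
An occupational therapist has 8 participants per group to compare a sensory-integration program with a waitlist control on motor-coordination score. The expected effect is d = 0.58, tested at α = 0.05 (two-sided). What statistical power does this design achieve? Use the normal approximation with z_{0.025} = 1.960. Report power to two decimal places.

For two equal groups, power = Φ(d·√(n/2) − z_{α/2}).
d·√(n/2) = 0.58 × √(8/2) = 0.58 × 2.000 = 1.160.
z_β = 1.160 − 1.960 = -0.800.
Power = Φ(-0.800) = 0.212.

power ≈ 0.21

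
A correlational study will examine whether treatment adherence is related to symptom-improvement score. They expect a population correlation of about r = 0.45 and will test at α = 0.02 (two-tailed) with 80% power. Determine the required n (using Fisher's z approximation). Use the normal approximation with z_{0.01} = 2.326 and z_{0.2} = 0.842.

n = 46

Fisher's z: C = ½·ln((1+r)/(1−r)) = ½·ln(2.6364) = 0.4847.
n = ((z_{α/2} + z_β)/C)² + 3.
(2.326 + 0.842) / 0.4847 = 3.168 / 0.4847 = 6.536.
n = 6.536² + 3 = 42.72 + 3 = 45.7.
Round up.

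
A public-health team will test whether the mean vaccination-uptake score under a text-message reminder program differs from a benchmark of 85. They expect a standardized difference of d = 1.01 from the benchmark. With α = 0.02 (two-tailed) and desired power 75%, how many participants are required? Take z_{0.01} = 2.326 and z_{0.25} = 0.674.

n = 9

For a one-sample test: n = ((z_{α/2} + z_β) / d)².
z_{α/2} + z_β = 2.326 + 0.674 = 3.000.
n = (3.000 / 1.01)² = 2.970² = 8.82.
Round up.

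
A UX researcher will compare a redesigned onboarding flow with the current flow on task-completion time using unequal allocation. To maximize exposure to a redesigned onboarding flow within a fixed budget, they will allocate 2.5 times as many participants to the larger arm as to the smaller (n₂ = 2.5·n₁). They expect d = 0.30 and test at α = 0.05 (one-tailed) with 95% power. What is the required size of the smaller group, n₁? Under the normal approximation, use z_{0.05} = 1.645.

With allocation ratio k = n₂/n₁ = 2.5, Var(x̄₁−x̄₂) = σ²(1/n₁ + 1/(k·n₁)) = σ²·(k+1)/(k·n₁).
So n₁ = (1 + 1/k)·((z_{α} + z_β)/d)² = 1.400 × (3.290/0.30)².
n₁ = 1.400 × 120.27 = 168.4.
Round up: n₁ = 169, giving n₂ = ⌈2.5 × 169⌉ = ⌈422.5⌉ = 423.

n₁ = 169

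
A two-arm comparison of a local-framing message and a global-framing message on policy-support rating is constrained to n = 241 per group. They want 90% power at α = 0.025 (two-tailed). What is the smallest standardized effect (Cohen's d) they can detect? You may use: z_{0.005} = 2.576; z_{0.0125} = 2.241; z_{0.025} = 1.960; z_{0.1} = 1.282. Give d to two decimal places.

d_min ≈ 0.32

For two independent groups of n = 241 each: d_min = (z_{α/2} + z_β)·√(2/n).
z-sum = 2.241 + 1.282 = 3.523.
d_min = 3.523 × √(2/241) = 3.523 × 0.0911 = 0.321.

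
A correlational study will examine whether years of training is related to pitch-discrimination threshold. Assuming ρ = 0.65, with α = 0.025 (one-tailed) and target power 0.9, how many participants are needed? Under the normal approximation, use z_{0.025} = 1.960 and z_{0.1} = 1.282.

n = 21

Fisher's z: C = ½·ln((1+r)/(1−r)) = ½·ln(4.7143) = 0.7753.
n = ((z_{α} + z_β)/C)² + 3.
(1.960 + 1.282) / 0.7753 = 3.242 / 0.7753 = 4.182.
n = 4.182² + 3 = 17.49 + 3 = 20.5.
Round up.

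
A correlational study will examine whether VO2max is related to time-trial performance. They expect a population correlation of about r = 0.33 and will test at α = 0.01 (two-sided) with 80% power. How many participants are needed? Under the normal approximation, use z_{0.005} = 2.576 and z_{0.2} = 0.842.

n = 103

Fisher's z: C = ½·ln((1+r)/(1−r)) = ½·ln(1.9851) = 0.3428.
n = ((z_{α/2} + z_β)/C)² + 3.
(2.576 + 0.842) / 0.3428 = 3.418 / 0.3428 = 9.971.
n = 9.971² + 3 = 99.42 + 3 = 102.4.
Round up.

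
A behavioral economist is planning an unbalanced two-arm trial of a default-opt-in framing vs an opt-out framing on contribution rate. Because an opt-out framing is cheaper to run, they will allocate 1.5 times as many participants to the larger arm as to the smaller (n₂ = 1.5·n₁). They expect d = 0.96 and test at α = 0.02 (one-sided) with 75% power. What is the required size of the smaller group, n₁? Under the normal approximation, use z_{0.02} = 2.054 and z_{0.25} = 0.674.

With allocation ratio k = n₂/n₁ = 1.5, Var(x̄₁−x̄₂) = σ²(1/n₁ + 1/(k·n₁)) = σ²·(k+1)/(k·n₁).
So n₁ = (1 + 1/k)·((z_{α} + z_β)/d)² = 1.667 × (2.728/0.96)².
n₁ = 1.667 × 8.08 = 13.5.
Round up: n₁ = 14, giving n₂ = 1.5 × 14 = 21.

n₁ = 14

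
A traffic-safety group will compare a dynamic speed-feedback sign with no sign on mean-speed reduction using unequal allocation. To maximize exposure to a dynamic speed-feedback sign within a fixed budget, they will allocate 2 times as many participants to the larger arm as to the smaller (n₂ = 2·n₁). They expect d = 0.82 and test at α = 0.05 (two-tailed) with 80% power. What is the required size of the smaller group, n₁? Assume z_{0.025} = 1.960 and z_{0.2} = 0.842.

With allocation ratio k = n₂/n₁ = 2, Var(x̄₁−x̄₂) = σ²(1/n₁ + 1/(k·n₁)) = σ²·(k+1)/(k·n₁).
So n₁ = (1 + 1/k)·((z_{α/2} + z_β)/d)² = 1.500 × (2.802/0.82)².
n₁ = 1.500 × 11.68 = 17.5.
Round up: n₁ = 18, giving n₂ = 2 × 18 = 36.

n₁ = 18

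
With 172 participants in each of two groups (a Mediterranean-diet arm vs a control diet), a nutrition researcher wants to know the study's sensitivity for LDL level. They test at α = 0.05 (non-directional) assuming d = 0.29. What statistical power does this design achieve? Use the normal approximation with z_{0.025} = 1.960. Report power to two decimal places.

power ≈ 0.77

For two equal groups, power = Φ(d·√(n/2) − z_{α/2}).
d·√(n/2) = 0.29 × √(172/2) = 0.29 × 9.274 = 2.689.
z_β = 2.689 − 1.960 = 0.729.
Power = Φ(0.729) = 0.767.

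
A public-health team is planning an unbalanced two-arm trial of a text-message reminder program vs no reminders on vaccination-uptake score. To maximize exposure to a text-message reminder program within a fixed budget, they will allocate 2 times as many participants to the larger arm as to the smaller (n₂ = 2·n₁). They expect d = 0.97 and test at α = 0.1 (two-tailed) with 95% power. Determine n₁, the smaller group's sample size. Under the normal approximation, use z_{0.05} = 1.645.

With allocation ratio k = n₂/n₁ = 2, Var(x̄₁−x̄₂) = σ²(1/n₁ + 1/(k·n₁)) = σ²·(k+1)/(k·n₁).
So n₁ = (1 + 1/k)·((z_{α/2} + z_β)/d)² = 1.500 × (3.290/0.97)².
n₁ = 1.500 × 11.50 = 17.3.
Round up: n₁ = 18, giving n₂ = 2 × 18 = 36.

n₁ = 18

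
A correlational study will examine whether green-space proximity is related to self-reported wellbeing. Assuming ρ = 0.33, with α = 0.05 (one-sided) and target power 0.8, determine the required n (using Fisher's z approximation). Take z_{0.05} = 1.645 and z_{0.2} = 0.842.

Fisher's z: C = ½·ln((1+r)/(1−r)) = ½·ln(1.9851) = 0.3428.
n = ((z_{α} + z_β)/C)² + 3.
(1.645 + 0.842) / 0.3428 = 2.487 / 0.3428 = 7.255.
n = 7.255² + 3 = 52.63 + 3 = 55.6.
Round up.

n = 56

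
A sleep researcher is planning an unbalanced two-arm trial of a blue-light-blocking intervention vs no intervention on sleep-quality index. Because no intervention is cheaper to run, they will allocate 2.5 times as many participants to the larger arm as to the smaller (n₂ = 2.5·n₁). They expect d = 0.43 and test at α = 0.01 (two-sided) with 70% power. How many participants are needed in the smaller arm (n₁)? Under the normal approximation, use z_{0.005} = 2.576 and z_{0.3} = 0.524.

n₁ = 73

With allocation ratio k = n₂/n₁ = 2.5, Var(x̄₁−x̄₂) = σ²(1/n₁ + 1/(k·n₁)) = σ²·(k+1)/(k·n₁).
So n₁ = (1 + 1/k)·((z_{α/2} + z_β)/d)² = 1.400 × (3.100/0.43)².
n₁ = 1.400 × 51.97 = 72.8.
Round up: n₁ = 73, giving n₂ = ⌈2.5 × 73⌉ = ⌈182.5⌉ = 183.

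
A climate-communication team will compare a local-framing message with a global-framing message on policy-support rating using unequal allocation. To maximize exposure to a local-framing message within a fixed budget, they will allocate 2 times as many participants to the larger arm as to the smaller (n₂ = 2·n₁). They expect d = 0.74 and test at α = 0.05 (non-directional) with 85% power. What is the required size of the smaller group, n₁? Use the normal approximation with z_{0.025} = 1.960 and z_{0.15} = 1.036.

n₁ = 25

With allocation ratio k = n₂/n₁ = 2, Var(x̄₁−x̄₂) = σ²(1/n₁ + 1/(k·n₁)) = σ²·(k+1)/(k·n₁).
So n₁ = (1 + 1/k)·((z_{α/2} + z_β)/d)² = 1.500 × (2.996/0.74)².
n₁ = 1.500 × 16.39 = 24.6.
Round up: n₁ = 25, giving n₂ = 2 × 25 = 50.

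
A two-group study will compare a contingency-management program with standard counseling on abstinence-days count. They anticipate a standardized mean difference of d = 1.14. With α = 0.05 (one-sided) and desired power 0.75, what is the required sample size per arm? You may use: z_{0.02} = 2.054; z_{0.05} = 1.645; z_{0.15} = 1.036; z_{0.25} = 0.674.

n = 9 per group

For two independent groups with equal n: n = 2·((z_{α} + z_β) / d)².
z_{α} + z_β = 1.645 + 0.674 = 2.319.
n = 2 × (2.319 / 1.14)² = 2 × 2.034² = 2 × 4.14 = 8.3.
Round up to the next whole participant.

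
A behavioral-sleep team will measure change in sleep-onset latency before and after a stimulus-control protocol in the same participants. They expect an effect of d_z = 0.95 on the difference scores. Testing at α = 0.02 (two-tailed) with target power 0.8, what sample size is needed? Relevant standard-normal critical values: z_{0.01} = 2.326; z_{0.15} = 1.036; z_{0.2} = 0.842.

n = 12 pairs

For a paired (one-sample on differences) test: n = ((z_{α/2} + z_β) / d)².
z_{α/2} + z_β = 2.326 + 0.842 = 3.168.
n = (3.168 / 0.95)² = 3.335² = 11.12.
Round up.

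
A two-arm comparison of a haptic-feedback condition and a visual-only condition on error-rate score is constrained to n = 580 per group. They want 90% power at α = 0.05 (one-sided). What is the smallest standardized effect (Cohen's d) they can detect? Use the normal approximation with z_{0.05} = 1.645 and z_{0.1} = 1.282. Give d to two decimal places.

d_min ≈ 0.17

For two independent groups of n = 580 each: d_min = (z_{α} + z_β)·√(2/n).
z-sum = 1.645 + 1.282 = 2.927.
d_min = 2.927 × √(2/580) = 2.927 × 0.0587 = 0.172.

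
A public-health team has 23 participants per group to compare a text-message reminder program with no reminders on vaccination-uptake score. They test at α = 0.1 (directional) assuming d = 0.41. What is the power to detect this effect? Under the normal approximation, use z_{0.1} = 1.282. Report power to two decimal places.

For two equal groups, power = Φ(d·√(n/2) − z_{α}).
d·√(n/2) = 0.41 × √(23/2) = 0.41 × 3.391 = 1.390.
z_β = 1.390 − 1.282 = 0.108.
Power = Φ(0.108) = 0.543.

power ≈ 0.54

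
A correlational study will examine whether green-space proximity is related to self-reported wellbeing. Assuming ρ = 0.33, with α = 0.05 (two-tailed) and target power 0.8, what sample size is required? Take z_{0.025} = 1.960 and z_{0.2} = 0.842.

Fisher's z: C = ½·ln((1+r)/(1−r)) = ½·ln(1.9851) = 0.3428.
n = ((z_{α/2} + z_β)/C)² + 3.
(1.960 + 0.842) / 0.3428 = 2.802 / 0.3428 = 8.174.
n = 8.174² + 3 = 66.81 + 3 = 69.8.
Round up.

n = 70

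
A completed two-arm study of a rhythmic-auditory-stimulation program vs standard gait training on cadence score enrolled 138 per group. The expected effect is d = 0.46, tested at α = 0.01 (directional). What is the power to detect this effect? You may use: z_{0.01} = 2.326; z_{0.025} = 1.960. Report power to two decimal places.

For two equal groups, power = Φ(d·√(n/2) − z_{α}).
d·√(n/2) = 0.46 × √(138/2) = 0.46 × 8.307 = 3.821.
z_β = 3.821 − 2.326 = 1.495.
Power = Φ(1.495) = 0.933.

power ≈ 0.93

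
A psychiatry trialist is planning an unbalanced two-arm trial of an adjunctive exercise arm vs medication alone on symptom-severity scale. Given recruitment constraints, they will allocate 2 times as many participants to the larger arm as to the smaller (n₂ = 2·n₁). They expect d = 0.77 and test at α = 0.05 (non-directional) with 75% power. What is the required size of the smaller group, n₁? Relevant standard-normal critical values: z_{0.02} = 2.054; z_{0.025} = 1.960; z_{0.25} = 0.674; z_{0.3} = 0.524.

With allocation ratio k = n₂/n₁ = 2, Var(x̄₁−x̄₂) = σ²(1/n₁ + 1/(k·n₁)) = σ²·(k+1)/(k·n₁).
So n₁ = (1 + 1/k)·((z_{α/2} + z_β)/d)² = 1.500 × (2.634/0.77)².
n₁ = 1.500 × 11.70 = 17.6.
Round up: n₁ = 18, giving n₂ = 2 × 18 = 36.

n₁ = 18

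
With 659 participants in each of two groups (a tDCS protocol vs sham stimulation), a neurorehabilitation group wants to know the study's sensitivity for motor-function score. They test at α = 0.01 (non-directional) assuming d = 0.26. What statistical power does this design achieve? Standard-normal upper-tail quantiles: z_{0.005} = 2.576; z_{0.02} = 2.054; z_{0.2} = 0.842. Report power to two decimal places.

power ≈ 0.98

For two equal groups, power = Φ(d·√(n/2) − z_{α/2}).
d·√(n/2) = 0.26 × √(659/2) = 0.26 × 18.152 = 4.720.
z_β = 4.720 − 2.576 = 2.144.
Power = Φ(2.144) = 0.984.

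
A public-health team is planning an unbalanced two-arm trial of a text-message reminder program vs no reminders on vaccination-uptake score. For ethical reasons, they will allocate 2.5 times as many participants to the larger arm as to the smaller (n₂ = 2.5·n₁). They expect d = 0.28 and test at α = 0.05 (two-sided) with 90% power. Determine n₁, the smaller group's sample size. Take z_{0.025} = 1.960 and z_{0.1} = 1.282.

With allocation ratio k = n₂/n₁ = 2.5, Var(x̄₁−x̄₂) = σ²(1/n₁ + 1/(k·n₁)) = σ²·(k+1)/(k·n₁).
So n₁ = (1 + 1/k)·((z_{α/2} + z_β)/d)² = 1.400 × (3.242/0.28)².
n₁ = 1.400 × 134.06 = 187.7.
Round up: n₁ = 188, giving n₂ = 2.5 × 188 = 470.

n₁ = 188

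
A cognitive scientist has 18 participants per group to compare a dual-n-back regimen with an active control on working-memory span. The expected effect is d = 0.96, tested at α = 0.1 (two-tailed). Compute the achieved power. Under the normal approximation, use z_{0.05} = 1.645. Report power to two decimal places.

For two equal groups, power = Φ(d·√(n/2) − z_{α/2}).
d·√(n/2) = 0.96 × √(18/2) = 0.96 × 3.000 = 2.880.
z_β = 2.880 − 1.645 = 1.235.
Power = Φ(1.235) = 0.892.

power ≈ 0.89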